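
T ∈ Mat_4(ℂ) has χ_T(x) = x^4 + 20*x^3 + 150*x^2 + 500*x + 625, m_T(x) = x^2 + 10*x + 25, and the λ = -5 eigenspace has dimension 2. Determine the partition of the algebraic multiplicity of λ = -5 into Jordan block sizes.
Block sizes for λ = -5: [2, 2]

Step 1 — from the characteristic polynomial, algebraic multiplicity of λ = -5 is 4. From dim ker(T − (-5)·I) = 2, there are exactly 2 Jordan blocks for λ = -5.
Step 2 — from the minimal polynomial, the factor (x + 5)^2 tells us the largest block for λ = -5 has size 2.
Step 3 — with total size 4, 2 blocks, and largest block 2, the block sizes (in nonincreasing order) are [2, 2].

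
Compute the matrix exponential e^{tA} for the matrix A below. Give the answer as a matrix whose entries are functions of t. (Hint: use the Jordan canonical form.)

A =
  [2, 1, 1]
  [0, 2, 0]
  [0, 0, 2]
e^{tA} =
  [exp(2*t), t*exp(2*t), t*exp(2*t)]
  [0, exp(2*t), 0]
  [0, 0, exp(2*t)]

Strategy: write A = P · J · P⁻¹ where J is a Jordan canonical form, so e^{tA} = P · e^{tJ} · P⁻¹, and e^{tJ} can be computed block-by-block.

A has Jordan form
J =
  [2, 1, 0]
  [0, 2, 0]
  [0, 0, 2]
(up to reordering of blocks).

Per-block formulas:
  For a 2×2 Jordan block J_2(2): exp(t · J_2(2)) = e^(2t)·(I + t·N), where N is the 2×2 nilpotent shift.
  For a 1×1 block at λ = 2: exp(t · [2]) = [e^(2t)].

After assembling e^{tJ} and conjugating by P, we get:

e^{tA} =
  [exp(2*t), t*exp(2*t), t*exp(2*t)]
  [0, exp(2*t), 0]
  [0, 0, exp(2*t)]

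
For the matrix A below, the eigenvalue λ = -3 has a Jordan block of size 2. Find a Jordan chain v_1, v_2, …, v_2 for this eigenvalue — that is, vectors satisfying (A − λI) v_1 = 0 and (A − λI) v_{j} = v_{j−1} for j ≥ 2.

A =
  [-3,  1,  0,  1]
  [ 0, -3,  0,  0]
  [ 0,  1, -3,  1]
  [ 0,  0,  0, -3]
A Jordan chain for λ = -3 of length 2:
v_1 = (1, 0, 1, 0)ᵀ
v_2 = (0, 1, 0, 0)ᵀ

Let N = A − (-3)·I. We want v_2 with N^2 v_2 = 0 but N^1 v_2 ≠ 0; then v_{j-1} := N · v_j for j = 2, …, 2.

Pick v_2 = (0, 1, 0, 0)ᵀ.
Then v_1 = N · v_2 = (1, 0, 1, 0)ᵀ.

Sanity check: (A − (-3)·I) v_1 = (0, 0, 0, 0)ᵀ = 0. ✓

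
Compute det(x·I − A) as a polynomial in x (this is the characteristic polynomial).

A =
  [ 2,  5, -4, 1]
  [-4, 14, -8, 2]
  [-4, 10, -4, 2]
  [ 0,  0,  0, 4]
x^4 - 16*x^3 + 96*x^2 - 256*x + 256

Expanding det(x·I − A) (e.g. by cofactor expansion or by noting that A is similar to its Jordan form J, which has the same characteristic polynomial as A) gives
  χ_A(x) = x^4 - 16*x^3 + 96*x^2 - 256*x + 256
which factors as (x - 4)^4. The eigenvalues (with algebraic multiplicities) are λ = 4 with multiplicity 4.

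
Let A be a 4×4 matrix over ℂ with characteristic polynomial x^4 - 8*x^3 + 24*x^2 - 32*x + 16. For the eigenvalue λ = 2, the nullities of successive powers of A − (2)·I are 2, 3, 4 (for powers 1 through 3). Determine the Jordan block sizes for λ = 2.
Block sizes for λ = 2: [3, 1]

From the dimensions of kernels of powers, the number of Jordan blocks of size at least j is d_j − d_{j−1} where d_j = dim ker(N^j) (with d_0 = 0). Computing the differences gives [2, 1, 1].
The number of blocks of size exactly k is (#blocks of size ≥ k) − (#blocks of size ≥ k + 1), so the partition is: 1 block(s) of size 1, 1 block(s) of size 3.
In nonincreasing order the block sizes are [3, 1].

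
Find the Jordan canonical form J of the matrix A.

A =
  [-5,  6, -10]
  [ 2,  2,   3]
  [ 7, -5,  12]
J_3(3)

The characteristic polynomial is
  det(x·I − A) = x^3 - 9*x^2 + 27*x - 27 = (x - 3)^3

Eigenvalues and multiplicities (the geometric multiplicity of λ is n − rank(A − λI), which equals the number of Jordan blocks for λ):
  λ = 3: algebraic multiplicity = 3, geometric multiplicity = 1

Determining the block sizes for each eigenvalue:
  λ = 3: one block (gm = 1), so the single block has size am = 3 → block sizes [3]

Assembling the blocks gives a Jordan form
J =
  [3, 1, 0]
  [0, 3, 1]
  [0, 0, 3]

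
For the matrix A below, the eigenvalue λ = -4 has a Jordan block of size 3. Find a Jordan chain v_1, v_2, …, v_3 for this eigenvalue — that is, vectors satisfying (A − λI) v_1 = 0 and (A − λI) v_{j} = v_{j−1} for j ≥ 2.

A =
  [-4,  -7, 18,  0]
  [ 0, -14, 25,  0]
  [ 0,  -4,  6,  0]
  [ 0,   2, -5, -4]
A Jordan chain for λ = -4 of length 3:
v_1 = (-2, 0, 0, 0)ᵀ
v_2 = (-7, -10, -4, 2)ᵀ
v_3 = (0, 1, 0, 0)ᵀ

Let N = A − (-4)·I. We want v_3 with N^3 v_3 = 0 but N^2 v_3 ≠ 0; then v_{j-1} := N · v_j for j = 3, …, 2.

Pick v_3 = (0, 1, 0, 0)ᵀ.
Then v_2 = N · v_3 = (-7, -10, -4, 2)ᵀ.
Then v_1 = N · v_2 = (-2, 0, 0, 0)ᵀ.

Sanity check: (A − (-4)·I) v_1 = (0, 0, 0, 0)ᵀ = 0. ✓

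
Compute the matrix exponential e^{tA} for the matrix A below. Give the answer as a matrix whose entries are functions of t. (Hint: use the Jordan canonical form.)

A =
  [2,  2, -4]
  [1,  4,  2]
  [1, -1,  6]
e^{tA} =
  [t^2*exp(4*t) - 2*t*exp(4*t) + exp(4*t), 2*t*exp(4*t), 2*t^2*exp(4*t) - 4*t*exp(4*t)]
  [t*exp(4*t), exp(4*t), 2*t*exp(4*t)]
  [-t^2*exp(4*t)/2 + t*exp(4*t), -t*exp(4*t), -t^2*exp(4*t) + 2*t*exp(4*t) + exp(4*t)]

Strategy: write A = P · J · P⁻¹ where J is a Jordan canonical form, so e^{tA} = P · e^{tJ} · P⁻¹, and e^{tJ} can be computed block-by-block.

A has Jordan form
J =
  [4, 1, 0]
  [0, 4, 1]
  [0, 0, 4]
(up to reordering of blocks).

Per-block formulas:
  For a 3×3 Jordan block J_3(4): exp(t · J_3(4)) = e^(4t)·(I + t·N + (t^2/2)·N^2), where N is the 3×3 nilpotent shift.

After assembling e^{tJ} and conjugating by P, we get:

e^{tA} =
  [t^2*exp(4*t) - 2*t*exp(4*t) + exp(4*t), 2*t*exp(4*t), 2*t^2*exp(4*t) - 4*t*exp(4*t)]
  [t*exp(4*t), exp(4*t), 2*t*exp(4*t)]
  [-t^2*exp(4*t)/2 + t*exp(4*t), -t*exp(4*t), -t^2*exp(4*t) + 2*t*exp(4*t) + exp(4*t)]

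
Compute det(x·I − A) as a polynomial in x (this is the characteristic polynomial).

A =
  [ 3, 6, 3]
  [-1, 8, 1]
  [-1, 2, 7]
x^3 - 18*x^2 + 108*x - 216

Expanding det(x·I − A) (e.g. by cofactor expansion or by noting that A is similar to its Jordan form J, which has the same characteristic polynomial as A) gives
  χ_A(x) = x^3 - 18*x^2 + 108*x - 216
which factors as (x - 6)^3. The eigenvalues (with algebraic multiplicities) are λ = 6 with multiplicity 3.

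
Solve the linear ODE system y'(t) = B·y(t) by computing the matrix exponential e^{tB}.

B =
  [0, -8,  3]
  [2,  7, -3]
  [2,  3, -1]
e^{tB} =
  [-3*t^2*exp(2*t) - 2*t*exp(2*t) + exp(2*t), -15*t^2*exp(2*t)/2 - 8*t*exp(2*t), 9*t^2*exp(2*t)/2 + 3*t*exp(2*t)]
  [2*t*exp(2*t), 5*t*exp(2*t) + exp(2*t), -3*t*exp(2*t)]
  [-2*t^2*exp(2*t) + 2*t*exp(2*t), -5*t^2*exp(2*t) + 3*t*exp(2*t), 3*t^2*exp(2*t) - 3*t*exp(2*t) + exp(2*t)]

Strategy: write B = P · J · P⁻¹ where J is a Jordan canonical form, so e^{tB} = P · e^{tJ} · P⁻¹, and e^{tJ} can be computed block-by-block.

B has Jordan form
J =
  [2, 1, 0]
  [0, 2, 1]
  [0, 0, 2]
(up to reordering of blocks).

Per-block formulas:
  For a 3×3 Jordan block J_3(2): exp(t · J_3(2)) = e^(2t)·(I + t·N + (t^2/2)·N^2), where N is the 3×3 nilpotent shift.

After assembling e^{tJ} and conjugating by P, we get:

e^{tB} =
  [-3*t^2*exp(2*t) - 2*t*exp(2*t) + exp(2*t), -15*t^2*exp(2*t)/2 - 8*t*exp(2*t), 9*t^2*exp(2*t)/2 + 3*t*exp(2*t)]
  [2*t*exp(2*t), 5*t*exp(2*t) + exp(2*t), -3*t*exp(2*t)]
  [-2*t^2*exp(2*t) + 2*t*exp(2*t), -5*t^2*exp(2*t) + 3*t*exp(2*t), 3*t^2*exp(2*t) - 3*t*exp(2*t) + exp(2*t)]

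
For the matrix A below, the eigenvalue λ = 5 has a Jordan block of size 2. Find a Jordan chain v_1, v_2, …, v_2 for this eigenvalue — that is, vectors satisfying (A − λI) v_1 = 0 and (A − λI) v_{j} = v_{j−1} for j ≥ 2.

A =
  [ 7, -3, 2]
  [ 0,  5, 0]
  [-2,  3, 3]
A Jordan chain for λ = 5 of length 2:
v_1 = (2, 0, -2)ᵀ
v_2 = (1, 0, 0)ᵀ

Let N = A − (5)·I. We want v_2 with N^2 v_2 = 0 but N^1 v_2 ≠ 0; then v_{j-1} := N · v_j for j = 2, …, 2.

Pick v_2 = (1, 0, 0)ᵀ.
Then v_1 = N · v_2 = (2, 0, -2)ᵀ.

Sanity check: (A − (5)·I) v_1 = (0, 0, 0)ᵀ = 0. ✓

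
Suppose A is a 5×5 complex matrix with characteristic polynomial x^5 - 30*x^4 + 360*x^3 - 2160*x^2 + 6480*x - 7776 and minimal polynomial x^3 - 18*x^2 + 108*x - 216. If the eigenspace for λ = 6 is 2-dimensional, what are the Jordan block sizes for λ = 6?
Block sizes for λ = 6: [3, 2]

Step 1 — from the characteristic polynomial, algebraic multiplicity of λ = 6 is 5. From dim ker(A − (6)·I) = 2, there are exactly 2 Jordan blocks for λ = 6.
Step 2 — from the minimal polynomial, the factor (x − 6)^3 tells us the largest block for λ = 6 has size 3.
Step 3 — with total size 5, 2 blocks, and largest block 3, the block sizes (in nonincreasing order) are [3, 2].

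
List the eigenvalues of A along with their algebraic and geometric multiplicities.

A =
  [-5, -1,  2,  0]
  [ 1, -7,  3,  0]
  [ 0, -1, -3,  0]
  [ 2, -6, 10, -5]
λ = -5: alg = 4, geom = 2

Step 1 — factor the characteristic polynomial to read off the algebraic multiplicities:
  χ_A(x) = (x + 5)^4

Step 2 — compute geometric multiplicities via the rank-nullity identity g(λ) = n − rank(A − λI):
  rank(A − (-5)·I) = 2, so dim ker(A − (-5)·I) = n − 2 = 2

Summary:
  λ = -5: algebraic multiplicity = 4, geometric multiplicity = 2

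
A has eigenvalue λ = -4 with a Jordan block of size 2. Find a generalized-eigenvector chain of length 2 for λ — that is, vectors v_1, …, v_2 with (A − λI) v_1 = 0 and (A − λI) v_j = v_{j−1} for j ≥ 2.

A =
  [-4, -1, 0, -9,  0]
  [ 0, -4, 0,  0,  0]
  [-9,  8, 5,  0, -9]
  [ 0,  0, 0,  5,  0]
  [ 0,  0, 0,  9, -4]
A Jordan chain for λ = -4 of length 2:
v_1 = (-1, 0, -1, 0, 0)ᵀ
v_2 = (1, 1, 0, 0, 0)ᵀ

Let N = A − (-4)·I. We want v_2 with N^2 v_2 = 0 but N^1 v_2 ≠ 0; then v_{j-1} := N · v_j for j = 2, …, 2.

Pick v_2 = (1, 1, 0, 0, 0)ᵀ.
Then v_1 = N · v_2 = (-1, 0, -1, 0, 0)ᵀ.

Sanity check: (A − (-4)·I) v_1 = (0, 0, 0, 0, 0)ᵀ = 0. ✓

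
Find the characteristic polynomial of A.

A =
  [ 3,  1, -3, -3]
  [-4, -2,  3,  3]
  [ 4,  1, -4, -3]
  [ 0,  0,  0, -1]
x^4 + 4*x^3 + 6*x^2 + 4*x + 1

Expanding det(x·I − A) (e.g. by cofactor expansion or by noting that A is similar to its Jordan form J, which has the same characteristic polynomial as A) gives
  χ_A(x) = x^4 + 4*x^3 + 6*x^2 + 4*x + 1
which factors as (x + 1)^4. The eigenvalues (with algebraic multiplicities) are λ = -1 with multiplicity 4.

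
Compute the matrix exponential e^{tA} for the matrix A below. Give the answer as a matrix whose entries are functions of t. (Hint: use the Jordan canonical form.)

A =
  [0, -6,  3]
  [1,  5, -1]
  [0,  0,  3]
e^{tA} =
  [-2*exp(3*t) + 3*exp(2*t), -6*exp(3*t) + 6*exp(2*t), 3*exp(3*t) - 3*exp(2*t)]
  [exp(3*t) - exp(2*t), 3*exp(3*t) - 2*exp(2*t), -exp(3*t) + exp(2*t)]
  [0, 0, exp(3*t)]

Strategy: write A = P · J · P⁻¹ where J is a Jordan canonical form, so e^{tA} = P · e^{tJ} · P⁻¹, and e^{tJ} can be computed block-by-block.

A has Jordan form
J =
  [2, 0, 0]
  [0, 3, 0]
  [0, 0, 3]
(up to reordering of blocks).

Per-block formulas:
  For a 1×1 block at λ = 3: exp(t · [3]) = [e^(3t)].
  For a 1×1 block at λ = 2: exp(t · [2]) = [e^(2t)].

After assembling e^{tJ} and conjugating by P, we get:

e^{tA} =
  [-2*exp(3*t) + 3*exp(2*t), -6*exp(3*t) + 6*exp(2*t), 3*exp(3*t) - 3*exp(2*t)]
  [exp(3*t) - exp(2*t), 3*exp(3*t) - 2*exp(2*t), -exp(3*t) + exp(2*t)]
  [0, 0, exp(3*t)]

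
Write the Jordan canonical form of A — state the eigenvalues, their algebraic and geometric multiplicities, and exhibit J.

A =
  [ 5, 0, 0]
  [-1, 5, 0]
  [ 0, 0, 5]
J_2(5) ⊕ J_1(5)

The characteristic polynomial is
  det(x·I − A) = x^3 - 15*x^2 + 75*x - 125 = (x - 5)^3

Eigenvalues and multiplicities (the geometric multiplicity of λ is n − rank(A − λI), which equals the number of Jordan blocks for λ):
  λ = 5: algebraic multiplicity = 3, geometric multiplicity = 2

Determining the block sizes for each eigenvalue:
  λ = 5: 2 blocks summing to 3 forces exactly one block of size 2 and the rest size 1 → block sizes [2, 1]

Assembling the blocks gives a Jordan form
J =
  [5, 1, 0]
  [0, 5, 0]
  [0, 0, 5]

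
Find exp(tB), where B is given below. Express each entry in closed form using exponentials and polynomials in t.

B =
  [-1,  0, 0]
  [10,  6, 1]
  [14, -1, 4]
e^{tB} =
  [exp(-t), 0, 0]
  [4*t*exp(5*t) + exp(5*t) - exp(-t), t*exp(5*t) + exp(5*t), t*exp(5*t)]
  [-4*t*exp(5*t) + 3*exp(5*t) - 3*exp(-t), -t*exp(5*t), -t*exp(5*t) + exp(5*t)]

Strategy: write B = P · J · P⁻¹ where J is a Jordan canonical form, so e^{tB} = P · e^{tJ} · P⁻¹, and e^{tJ} can be computed block-by-block.

B has Jordan form
J =
  [-1, 0, 0]
  [ 0, 5, 1]
  [ 0, 0, 5]
(up to reordering of blocks).

Per-block formulas:
  For a 1×1 block at λ = -1: exp(t · [-1]) = [e^(-1t)].
  For a 2×2 Jordan block J_2(5): exp(t · J_2(5)) = e^(5t)·(I + t·N), where N is the 2×2 nilpotent shift.

After assembling e^{tJ} and conjugating by P, we get:

e^{tB} =
  [exp(-t), 0, 0]
  [4*t*exp(5*t) + exp(5*t) - exp(-t), t*exp(5*t) + exp(5*t), t*exp(5*t)]
  [-4*t*exp(5*t) + 3*exp(5*t) - 3*exp(-t), -t*exp(5*t), -t*exp(5*t) + exp(5*t)]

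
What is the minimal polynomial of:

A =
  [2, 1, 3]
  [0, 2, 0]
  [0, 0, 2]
x^2 - 4*x + 4

The characteristic polynomial is χ_A(x) = (x - 2)^3, so the eigenvalues are known. The minimal polynomial is
  m_A(x) = Π_λ (x − λ)^{k_λ}
where k_λ is the size of the *largest* Jordan block for λ (equivalently, the smallest k with (A − λI)^k v = 0 for every generalised eigenvector v of λ).

  λ = 2: largest Jordan block has size 2, contributing (x − 2)^2

So m_A(x) = (x - 2)^2 = x^2 - 4*x + 4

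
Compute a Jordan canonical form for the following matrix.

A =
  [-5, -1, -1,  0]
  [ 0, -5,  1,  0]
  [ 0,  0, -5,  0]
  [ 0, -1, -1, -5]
J_3(-5) ⊕ J_1(-5)

The characteristic polynomial is
  det(x·I − A) = x^4 + 20*x^3 + 150*x^2 + 500*x + 625 = (x + 5)^4

Eigenvalues and multiplicities (the geometric multiplicity of λ is n − rank(A − λI), which equals the number of Jordan blocks for λ):
  λ = -5: algebraic multiplicity = 4, geometric multiplicity = 2

Determining the block sizes for each eigenvalue:
  λ = -5: with am = 4 and gm = 2, the partition is not yet determined (e.g. several partitions of 4 into 2 parts exist). Let N = A − (-5)·I. Computing rank(N^1) = 2, rank(N^2) = 1, rank(N^3) = 0; the number of blocks of size ≥ j is rank(N^{j−1}) − rank(N^j), giving [2, 1, 1]. So we have 1 block(s) of size 3, 1 block(s) of size 1 → block sizes [3, 1]

Assembling the blocks gives a Jordan form
J =
  [-5,  1,  0,  0]
  [ 0, -5,  1,  0]
  [ 0,  0, -5,  0]
  [ 0,  0,  0, -5]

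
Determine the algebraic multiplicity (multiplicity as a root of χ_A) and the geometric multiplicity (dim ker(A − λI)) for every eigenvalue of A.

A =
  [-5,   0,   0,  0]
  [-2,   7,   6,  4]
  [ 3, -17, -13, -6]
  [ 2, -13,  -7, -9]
λ = -5: alg = 4, geom = 2

Step 1 — factor the characteristic polynomial to read off the algebraic multiplicities:
  χ_A(x) = (x + 5)^4

Step 2 — compute geometric multiplicities via the rank-nullity identity g(λ) = n − rank(A − λI):
  rank(A − (-5)·I) = 2, so dim ker(A − (-5)·I) = n − 2 = 2

Summary:
  λ = -5: algebraic multiplicity = 4, geometric multiplicity = 2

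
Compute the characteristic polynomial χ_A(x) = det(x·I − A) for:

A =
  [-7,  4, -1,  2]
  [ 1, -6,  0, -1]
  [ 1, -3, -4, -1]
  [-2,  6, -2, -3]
x^4 + 20*x^3 + 150*x^2 + 500*x + 625

Expanding det(x·I − A) (e.g. by cofactor expansion or by noting that A is similar to its Jordan form J, which has the same characteristic polynomial as A) gives
  χ_A(x) = x^4 + 20*x^3 + 150*x^2 + 500*x + 625
which factors as (x + 5)^4. The eigenvalues (with algebraic multiplicities) are λ = -5 with multiplicity 4.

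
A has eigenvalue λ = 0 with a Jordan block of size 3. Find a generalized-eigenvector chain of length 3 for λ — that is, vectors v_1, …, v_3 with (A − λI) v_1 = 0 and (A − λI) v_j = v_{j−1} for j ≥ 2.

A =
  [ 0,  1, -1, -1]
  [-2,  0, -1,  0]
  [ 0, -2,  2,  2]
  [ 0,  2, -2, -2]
A Jordan chain for λ = 0 of length 3:
v_1 = (-2, 0, 4, -4)ᵀ
v_2 = (0, -2, 0, 0)ᵀ
v_3 = (1, 0, 0, 0)ᵀ

Let N = A − (0)·I. We want v_3 with N^3 v_3 = 0 but N^2 v_3 ≠ 0; then v_{j-1} := N · v_j for j = 3, …, 2.

Pick v_3 = (1, 0, 0, 0)ᵀ.
Then v_2 = N · v_3 = (0, -2, 0, 0)ᵀ.
Then v_1 = N · v_2 = (-2, 0, 4, -4)ᵀ.

Sanity check: (A − (0)·I) v_1 = (0, 0, 0, 0)ᵀ = 0. ✓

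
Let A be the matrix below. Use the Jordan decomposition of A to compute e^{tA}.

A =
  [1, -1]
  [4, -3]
e^{tA} =
  [2*t*exp(-t) + exp(-t), -t*exp(-t)]
  [4*t*exp(-t), -2*t*exp(-t) + exp(-t)]

Strategy: write A = P · J · P⁻¹ where J is a Jordan canonical form, so e^{tA} = P · e^{tJ} · P⁻¹, and e^{tJ} can be computed block-by-block.

A has Jordan form
J =
  [-1,  1]
  [ 0, -1]
(up to reordering of blocks).

Per-block formulas:
  For a 2×2 Jordan block J_2(-1): exp(t · J_2(-1)) = e^(-1t)·(I + t·N), where N is the 2×2 nilpotent shift.

After assembling e^{tJ} and conjugating by P, we get:

e^{tA} =
  [2*t*exp(-t) + exp(-t), -t*exp(-t)]
  [4*t*exp(-t), -2*t*exp(-t) + exp(-t)]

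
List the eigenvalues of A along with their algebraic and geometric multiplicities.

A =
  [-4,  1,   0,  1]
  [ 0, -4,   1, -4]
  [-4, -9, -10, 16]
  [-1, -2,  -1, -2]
λ = -5: alg = 4, geom = 2

Step 1 — factor the characteristic polynomial to read off the algebraic multiplicities:
  χ_A(x) = (x + 5)^4

Step 2 — compute geometric multiplicities via the rank-nullity identity g(λ) = n − rank(A − λI):
  rank(A − (-5)·I) = 2, so dim ker(A − (-5)·I) = n − 2 = 2

Summary:
  λ = -5: algebraic multiplicity = 4, geometric multiplicity = 2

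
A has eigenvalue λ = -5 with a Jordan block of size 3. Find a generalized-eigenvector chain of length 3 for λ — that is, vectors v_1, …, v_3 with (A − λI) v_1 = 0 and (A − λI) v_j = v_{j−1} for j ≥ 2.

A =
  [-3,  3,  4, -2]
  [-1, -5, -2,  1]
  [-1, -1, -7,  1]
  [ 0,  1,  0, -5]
A Jordan chain for λ = -5 of length 3:
v_1 = (-3, 0, 1, -1)ᵀ
v_2 = (2, -1, -1, 0)ᵀ
v_3 = (1, 0, 0, 0)ᵀ

Let N = A − (-5)·I. We want v_3 with N^3 v_3 = 0 but N^2 v_3 ≠ 0; then v_{j-1} := N · v_j for j = 3, …, 2.

Pick v_3 = (1, 0, 0, 0)ᵀ.
Then v_2 = N · v_3 = (2, -1, -1, 0)ᵀ.
Then v_1 = N · v_2 = (-3, 0, 1, -1)ᵀ.

Sanity check: (A − (-5)·I) v_1 = (0, 0, 0, 0)ᵀ = 0. ✓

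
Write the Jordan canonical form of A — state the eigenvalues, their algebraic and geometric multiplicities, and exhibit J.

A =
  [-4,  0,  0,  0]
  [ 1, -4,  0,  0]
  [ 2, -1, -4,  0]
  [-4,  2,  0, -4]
J_3(-4) ⊕ J_1(-4)

The characteristic polynomial is
  det(x·I − A) = x^4 + 16*x^3 + 96*x^2 + 256*x + 256 = (x + 4)^4

Eigenvalues and multiplicities (the geometric multiplicity of λ is n − rank(A − λI), which equals the number of Jordan blocks for λ):
  λ = -4: algebraic multiplicity = 4, geometric multiplicity = 2

Determining the block sizes for each eigenvalue:
  λ = -4: with am = 4 and gm = 2, the partition is not yet determined (e.g. several partitions of 4 into 2 parts exist). Let N = A − (-4)·I. Computing rank(N^1) = 2, rank(N^2) = 1, rank(N^3) = 0; the number of blocks of size ≥ j is rank(N^{j−1}) − rank(N^j), giving [2, 1, 1]. So we have 1 block(s) of size 3, 1 block(s) of size 1 → block sizes [3, 1]

Assembling the blocks gives a Jordan form
J =
  [-4,  1,  0,  0]
  [ 0, -4,  1,  0]
  [ 0,  0, -4,  0]
  [ 0,  0,  0, -4]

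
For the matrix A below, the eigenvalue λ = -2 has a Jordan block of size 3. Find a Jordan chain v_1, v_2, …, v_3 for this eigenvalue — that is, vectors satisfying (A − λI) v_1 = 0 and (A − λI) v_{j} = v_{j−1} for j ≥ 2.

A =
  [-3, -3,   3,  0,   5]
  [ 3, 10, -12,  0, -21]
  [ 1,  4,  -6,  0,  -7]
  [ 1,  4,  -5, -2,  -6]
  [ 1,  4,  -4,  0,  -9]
A Jordan chain for λ = -2 of length 3:
v_1 = (-1, 3, 1, 1, 1)ᵀ
v_2 = (-3, 12, 4, 4, 4)ᵀ
v_3 = (0, 1, 0, 0, 0)ᵀ

Let N = A − (-2)·I. We want v_3 with N^3 v_3 = 0 but N^2 v_3 ≠ 0; then v_{j-1} := N · v_j for j = 3, …, 2.

Pick v_3 = (0, 1, 0, 0, 0)ᵀ.
Then v_2 = N · v_3 = (-3, 12, 4, 4, 4)ᵀ.
Then v_1 = N · v_2 = (-1, 3, 1, 1, 1)ᵀ.

Sanity check: (A − (-2)·I) v_1 = (0, 0, 0, 0, 0)ᵀ = 0. ✓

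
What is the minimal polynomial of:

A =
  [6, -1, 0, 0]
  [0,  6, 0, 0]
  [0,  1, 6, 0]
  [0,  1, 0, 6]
x^2 - 12*x + 36

The characteristic polynomial is χ_A(x) = (x - 6)^4, so the eigenvalues are known. The minimal polynomial is
  m_A(x) = Π_λ (x − λ)^{k_λ}
where k_λ is the size of the *largest* Jordan block for λ (equivalently, the smallest k with (A − λI)^k v = 0 for every generalised eigenvector v of λ).

  λ = 6: largest Jordan block has size 2, contributing (x − 6)^2

So m_A(x) = (x - 6)^2 = x^2 - 12*x + 36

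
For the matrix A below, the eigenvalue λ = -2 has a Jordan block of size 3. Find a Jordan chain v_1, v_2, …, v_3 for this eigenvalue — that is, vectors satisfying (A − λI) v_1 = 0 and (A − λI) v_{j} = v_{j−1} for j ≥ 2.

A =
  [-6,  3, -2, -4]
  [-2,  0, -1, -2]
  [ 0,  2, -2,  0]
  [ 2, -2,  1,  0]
A Jordan chain for λ = -2 of length 3:
v_1 = (2, 0, -4, 0)ᵀ
v_2 = (-4, -2, 0, 2)ᵀ
v_3 = (1, 0, 0, 0)ᵀ

Let N = A − (-2)·I. We want v_3 with N^3 v_3 = 0 but N^2 v_3 ≠ 0; then v_{j-1} := N · v_j for j = 3, …, 2.

Pick v_3 = (1, 0, 0, 0)ᵀ.
Then v_2 = N · v_3 = (-4, -2, 0, 2)ᵀ.
Then v_1 = N · v_2 = (2, 0, -4, 0)ᵀ.

Sanity check: (A − (-2)·I) v_1 = (0, 0, 0, 0)ᵀ = 0. ✓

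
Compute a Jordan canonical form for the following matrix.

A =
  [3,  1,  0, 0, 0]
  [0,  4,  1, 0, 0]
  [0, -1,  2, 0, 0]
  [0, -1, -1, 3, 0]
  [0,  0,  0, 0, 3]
J_3(3) ⊕ J_1(3) ⊕ J_1(3)

The characteristic polynomial is
  det(x·I − A) = x^5 - 15*x^4 + 90*x^3 - 270*x^2 + 405*x - 243 = (x - 3)^5

Eigenvalues and multiplicities (the geometric multiplicity of λ is n − rank(A − λI), which equals the number of Jordan blocks for λ):
  λ = 3: algebraic multiplicity = 5, geometric multiplicity = 3

Determining the block sizes for each eigenvalue:
  λ = 3: with am = 5 and gm = 3, the partition is not yet determined (e.g. several partitions of 5 into 3 parts exist). Let N = A − (3)·I. Computing rank(N^1) = 2, rank(N^2) = 1, rank(N^3) = 0; the number of blocks of size ≥ j is rank(N^{j−1}) − rank(N^j), giving [3, 1, 1]. So we have 1 block(s) of size 3, 2 block(s) of size 1 → block sizes [3, 1, 1]

Assembling the blocks gives a Jordan form
J =
  [3, 1, 0, 0, 0]
  [0, 3, 1, 0, 0]
  [0, 0, 3, 0, 0]
  [0, 0, 0, 3, 0]
  [0, 0, 0, 0, 3]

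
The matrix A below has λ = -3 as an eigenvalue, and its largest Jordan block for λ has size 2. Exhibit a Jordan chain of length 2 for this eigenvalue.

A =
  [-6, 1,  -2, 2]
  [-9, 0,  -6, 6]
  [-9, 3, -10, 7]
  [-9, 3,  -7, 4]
A Jordan chain for λ = -3 of length 2:
v_1 = (-3, -9, -9, -9)ᵀ
v_2 = (1, 0, 0, 0)ᵀ

Let N = A − (-3)·I. We want v_2 with N^2 v_2 = 0 but N^1 v_2 ≠ 0; then v_{j-1} := N · v_j for j = 2, …, 2.

Pick v_2 = (1, 0, 0, 0)ᵀ.
Then v_1 = N · v_2 = (-3, -9, -9, -9)ᵀ.

Sanity check: (A − (-3)·I) v_1 = (0, 0, 0, 0)ᵀ = 0. ✓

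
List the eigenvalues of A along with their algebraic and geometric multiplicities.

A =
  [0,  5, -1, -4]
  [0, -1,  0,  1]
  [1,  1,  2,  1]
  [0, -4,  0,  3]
λ = 1: alg = 4, geom = 2

Step 1 — factor the characteristic polynomial to read off the algebraic multiplicities:
  χ_A(x) = (x - 1)^4

Step 2 — compute geometric multiplicities via the rank-nullity identity g(λ) = n − rank(A − λI):
  rank(A − (1)·I) = 2, so dim ker(A − (1)·I) = n − 2 = 2

Summary:
  λ = 1: algebraic multiplicity = 4, geometric multiplicity = 2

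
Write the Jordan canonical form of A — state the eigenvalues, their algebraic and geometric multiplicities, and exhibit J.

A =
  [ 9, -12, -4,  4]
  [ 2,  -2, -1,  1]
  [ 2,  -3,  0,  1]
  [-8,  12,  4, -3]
J_2(1) ⊕ J_1(1) ⊕ J_1(1)

The characteristic polynomial is
  det(x·I − A) = x^4 - 4*x^3 + 6*x^2 - 4*x + 1 = (x - 1)^4

Eigenvalues and multiplicities (the geometric multiplicity of λ is n − rank(A − λI), which equals the number of Jordan blocks for λ):
  λ = 1: algebraic multiplicity = 4, geometric multiplicity = 3

Determining the block sizes for each eigenvalue:
  λ = 1: 3 blocks summing to 4 forces exactly one block of size 2 and the rest size 1 → block sizes [2, 1, 1]

Assembling the blocks gives a Jordan form
J =
  [1, 1, 0, 0]
  [0, 1, 0, 0]
  [0, 0, 1, 0]
  [0, 0, 0, 1]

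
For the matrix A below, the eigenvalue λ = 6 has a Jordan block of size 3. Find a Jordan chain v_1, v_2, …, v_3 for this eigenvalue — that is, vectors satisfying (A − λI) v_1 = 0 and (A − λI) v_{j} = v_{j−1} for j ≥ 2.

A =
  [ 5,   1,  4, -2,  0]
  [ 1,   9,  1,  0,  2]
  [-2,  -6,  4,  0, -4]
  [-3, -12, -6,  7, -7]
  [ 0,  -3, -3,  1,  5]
A Jordan chain for λ = 6 of length 3:
v_1 = (2, -2, 4, 6, 0)ᵀ
v_2 = (1, 3, -6, -12, -3)ᵀ
v_3 = (0, 1, 0, 0, 0)ᵀ

Let N = A − (6)·I. We want v_3 with N^3 v_3 = 0 but N^2 v_3 ≠ 0; then v_{j-1} := N · v_j for j = 3, …, 2.

Pick v_3 = (0, 1, 0, 0, 0)ᵀ.
Then v_2 = N · v_3 = (1, 3, -6, -12, -3)ᵀ.
Then v_1 = N · v_2 = (2, -2, 4, 6, 0)ᵀ.

Sanity check: (A − (6)·I) v_1 = (0, 0, 0, 0, 0)ᵀ = 0. ✓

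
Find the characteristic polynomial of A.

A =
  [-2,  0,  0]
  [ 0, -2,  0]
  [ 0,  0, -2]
x^3 + 6*x^2 + 12*x + 8

Expanding det(x·I − A) (e.g. by cofactor expansion or by noting that A is similar to its Jordan form J, which has the same characteristic polynomial as A) gives
  χ_A(x) = x^3 + 6*x^2 + 12*x + 8
which factors as (x + 2)^3. The eigenvalues (with algebraic multiplicities) are λ = -2 with multiplicity 3.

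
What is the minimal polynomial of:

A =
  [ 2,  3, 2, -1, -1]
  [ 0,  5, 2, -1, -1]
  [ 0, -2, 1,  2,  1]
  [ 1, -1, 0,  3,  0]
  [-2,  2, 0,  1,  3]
x^4 - 11*x^3 + 45*x^2 - 81*x + 54

The characteristic polynomial is χ_A(x) = (x - 3)^4*(x - 2), so the eigenvalues are known. The minimal polynomial is
  m_A(x) = Π_λ (x − λ)^{k_λ}
where k_λ is the size of the *largest* Jordan block for λ (equivalently, the smallest k with (A − λI)^k v = 0 for every generalised eigenvector v of λ).

  λ = 2: largest Jordan block has size 1, contributing (x − 2)
  λ = 3: largest Jordan block has size 3, contributing (x − 3)^3

So m_A(x) = (x - 3)^3*(x - 2) = x^4 - 11*x^3 + 45*x^2 - 81*x + 54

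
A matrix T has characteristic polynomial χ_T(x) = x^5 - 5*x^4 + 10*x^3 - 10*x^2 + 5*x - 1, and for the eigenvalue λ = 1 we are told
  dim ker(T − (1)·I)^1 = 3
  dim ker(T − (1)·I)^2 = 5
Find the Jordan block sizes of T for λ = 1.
Block sizes for λ = 1: [2, 2, 1]

From the dimensions of kernels of powers, the number of Jordan blocks of size at least j is d_j − d_{j−1} where d_j = dim ker(N^j) (with d_0 = 0). Computing the differences gives [3, 2].
The number of blocks of size exactly k is (#blocks of size ≥ k) − (#blocks of size ≥ k + 1), so the partition is: 1 block(s) of size 1, 2 block(s) of size 2.
In nonincreasing order the block sizes are [2, 2, 1].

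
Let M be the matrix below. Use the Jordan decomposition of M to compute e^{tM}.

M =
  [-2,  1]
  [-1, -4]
e^{tM} =
  [t*exp(-3*t) + exp(-3*t), t*exp(-3*t)]
  [-t*exp(-3*t), -t*exp(-3*t) + exp(-3*t)]

Strategy: write M = P · J · P⁻¹ where J is a Jordan canonical form, so e^{tM} = P · e^{tJ} · P⁻¹, and e^{tJ} can be computed block-by-block.

M has Jordan form
J =
  [-3,  1]
  [ 0, -3]
(up to reordering of blocks).

Per-block formulas:
  For a 2×2 Jordan block J_2(-3): exp(t · J_2(-3)) = e^(-3t)·(I + t·N), where N is the 2×2 nilpotent shift.

After assembling e^{tJ} and conjugating by P, we get:

e^{tM} =
  [t*exp(-3*t) + exp(-3*t), t*exp(-3*t)]
  [-t*exp(-3*t), -t*exp(-3*t) + exp(-3*t)]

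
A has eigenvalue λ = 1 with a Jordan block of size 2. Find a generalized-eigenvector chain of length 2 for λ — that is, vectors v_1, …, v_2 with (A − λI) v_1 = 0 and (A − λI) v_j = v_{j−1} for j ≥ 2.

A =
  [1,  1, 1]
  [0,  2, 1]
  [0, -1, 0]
A Jordan chain for λ = 1 of length 2:
v_1 = (1, 1, -1)ᵀ
v_2 = (0, 1, 0)ᵀ

Let N = A − (1)·I. We want v_2 with N^2 v_2 = 0 but N^1 v_2 ≠ 0; then v_{j-1} := N · v_j for j = 2, …, 2.

Pick v_2 = (0, 1, 0)ᵀ.
Then v_1 = N · v_2 = (1, 1, -1)ᵀ.

Sanity check: (A − (1)·I) v_1 = (0, 0, 0)ᵀ = 0. ✓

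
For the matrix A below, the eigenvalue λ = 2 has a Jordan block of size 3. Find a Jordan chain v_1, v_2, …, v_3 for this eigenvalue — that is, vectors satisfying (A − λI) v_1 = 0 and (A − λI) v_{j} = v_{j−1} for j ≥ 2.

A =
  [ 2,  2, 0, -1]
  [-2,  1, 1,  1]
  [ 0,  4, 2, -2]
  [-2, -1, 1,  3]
A Jordan chain for λ = 2 of length 3:
v_1 = (-2, 0, -4, 0)ᵀ
v_2 = (0, -2, 0, -2)ᵀ
v_3 = (1, 0, 0, 0)ᵀ

Let N = A − (2)·I. We want v_3 with N^3 v_3 = 0 but N^2 v_3 ≠ 0; then v_{j-1} := N · v_j for j = 3, …, 2.

Pick v_3 = (1, 0, 0, 0)ᵀ.
Then v_2 = N · v_3 = (0, -2, 0, -2)ᵀ.
Then v_1 = N · v_2 = (-2, 0, -4, 0)ᵀ.

Sanity check: (A − (2)·I) v_1 = (0, 0, 0, 0)ᵀ = 0. ✓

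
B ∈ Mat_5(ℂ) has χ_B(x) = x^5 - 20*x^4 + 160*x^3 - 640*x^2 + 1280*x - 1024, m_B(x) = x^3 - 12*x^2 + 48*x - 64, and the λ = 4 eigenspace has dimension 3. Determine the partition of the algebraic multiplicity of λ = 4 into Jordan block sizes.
Block sizes for λ = 4: [3, 1, 1]

Step 1 — from the characteristic polynomial, algebraic multiplicity of λ = 4 is 5. From dim ker(B − (4)·I) = 3, there are exactly 3 Jordan blocks for λ = 4.
Step 2 — from the minimal polynomial, the factor (x − 4)^3 tells us the largest block for λ = 4 has size 3.
Step 3 — with total size 5, 3 blocks, and largest block 3, the block sizes (in nonincreasing order) are [3, 1, 1].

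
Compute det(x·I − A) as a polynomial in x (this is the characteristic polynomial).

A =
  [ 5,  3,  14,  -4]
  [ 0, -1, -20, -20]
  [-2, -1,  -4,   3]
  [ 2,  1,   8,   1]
x^4 - x^3 - 9*x^2 - 11*x - 4

Expanding det(x·I − A) (e.g. by cofactor expansion or by noting that A is similar to its Jordan form J, which has the same characteristic polynomial as A) gives
  χ_A(x) = x^4 - x^3 - 9*x^2 - 11*x - 4
which factors as (x - 4)*(x + 1)^3. The eigenvalues (with algebraic multiplicities) are λ = -1 with multiplicity 3, λ = 4 with multiplicity 1.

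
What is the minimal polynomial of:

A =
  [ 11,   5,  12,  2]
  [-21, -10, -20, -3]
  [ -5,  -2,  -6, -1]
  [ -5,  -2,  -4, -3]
x^3 + 6*x^2 + 12*x + 8

The characteristic polynomial is χ_A(x) = (x + 2)^4, so the eigenvalues are known. The minimal polynomial is
  m_A(x) = Π_λ (x − λ)^{k_λ}
where k_λ is the size of the *largest* Jordan block for λ (equivalently, the smallest k with (A − λI)^k v = 0 for every generalised eigenvector v of λ).

  λ = -2: largest Jordan block has size 3, contributing (x + 2)^3

So m_A(x) = (x + 2)^3 = x^3 + 6*x^2 + 12*x + 8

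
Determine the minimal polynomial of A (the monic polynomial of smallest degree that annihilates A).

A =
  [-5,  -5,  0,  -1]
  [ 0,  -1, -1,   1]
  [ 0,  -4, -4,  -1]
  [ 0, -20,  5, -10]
x^2 + 10*x + 25

The characteristic polynomial is χ_A(x) = (x + 5)^4, so the eigenvalues are known. The minimal polynomial is
  m_A(x) = Π_λ (x − λ)^{k_λ}
where k_λ is the size of the *largest* Jordan block for λ (equivalently, the smallest k with (A − λI)^k v = 0 for every generalised eigenvector v of λ).

  λ = -5: largest Jordan block has size 2, contributing (x + 5)^2

So m_A(x) = (x + 5)^2 = x^2 + 10*x + 25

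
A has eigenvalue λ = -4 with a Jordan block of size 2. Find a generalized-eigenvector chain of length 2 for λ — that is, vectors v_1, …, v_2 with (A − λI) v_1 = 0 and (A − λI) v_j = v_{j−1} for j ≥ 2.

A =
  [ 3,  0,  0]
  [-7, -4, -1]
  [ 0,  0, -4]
A Jordan chain for λ = -4 of length 2:
v_1 = (0, -1, 0)ᵀ
v_2 = (0, 0, 1)ᵀ

Let N = A − (-4)·I. We want v_2 with N^2 v_2 = 0 but N^1 v_2 ≠ 0; then v_{j-1} := N · v_j for j = 2, …, 2.

Pick v_2 = (0, 0, 1)ᵀ.
Then v_1 = N · v_2 = (0, -1, 0)ᵀ.

Sanity check: (A − (-4)·I) v_1 = (0, 0, 0)ᵀ = 0. ✓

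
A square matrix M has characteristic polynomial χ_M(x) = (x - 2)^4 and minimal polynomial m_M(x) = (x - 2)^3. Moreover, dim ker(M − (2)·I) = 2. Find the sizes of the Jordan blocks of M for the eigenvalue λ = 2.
Block sizes for λ = 2: [3, 1]

Step 1 — from the characteristic polynomial, algebraic multiplicity of λ = 2 is 4. From dim ker(M − (2)·I) = 2, there are exactly 2 Jordan blocks for λ = 2.
Step 2 — from the minimal polynomial, the factor (x − 2)^3 tells us the largest block for λ = 2 has size 3.
Step 3 — with total size 4, 2 blocks, and largest block 3, the block sizes (in nonincreasing order) are [3, 1].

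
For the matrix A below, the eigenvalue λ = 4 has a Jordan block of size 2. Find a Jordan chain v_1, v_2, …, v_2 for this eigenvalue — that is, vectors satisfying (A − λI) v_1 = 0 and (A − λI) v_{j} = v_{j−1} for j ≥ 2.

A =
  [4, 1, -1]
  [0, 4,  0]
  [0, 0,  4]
A Jordan chain for λ = 4 of length 2:
v_1 = (1, 0, 0)ᵀ
v_2 = (0, 1, 0)ᵀ

Let N = A − (4)·I. We want v_2 with N^2 v_2 = 0 but N^1 v_2 ≠ 0; then v_{j-1} := N · v_j for j = 2, …, 2.

Pick v_2 = (0, 1, 0)ᵀ.
Then v_1 = N · v_2 = (1, 0, 0)ᵀ.

Sanity check: (A − (4)·I) v_1 = (0, 0, 0)ᵀ = 0. ✓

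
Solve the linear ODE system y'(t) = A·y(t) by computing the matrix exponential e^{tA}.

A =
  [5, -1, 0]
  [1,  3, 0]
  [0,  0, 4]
e^{tA} =
  [t*exp(4*t) + exp(4*t), -t*exp(4*t), 0]
  [t*exp(4*t), -t*exp(4*t) + exp(4*t), 0]
  [0, 0, exp(4*t)]

Strategy: write A = P · J · P⁻¹ where J is a Jordan canonical form, so e^{tA} = P · e^{tJ} · P⁻¹, and e^{tJ} can be computed block-by-block.

A has Jordan form
J =
  [4, 1, 0]
  [0, 4, 0]
  [0, 0, 4]
(up to reordering of blocks).

Per-block formulas:
  For a 2×2 Jordan block J_2(4): exp(t · J_2(4)) = e^(4t)·(I + t·N), where N is the 2×2 nilpotent shift.
  For a 1×1 block at λ = 4: exp(t · [4]) = [e^(4t)].

After assembling e^{tJ} and conjugating by P, we get:

e^{tA} =
  [t*exp(4*t) + exp(4*t), -t*exp(4*t), 0]
  [t*exp(4*t), -t*exp(4*t) + exp(4*t), 0]
  [0, 0, exp(4*t)]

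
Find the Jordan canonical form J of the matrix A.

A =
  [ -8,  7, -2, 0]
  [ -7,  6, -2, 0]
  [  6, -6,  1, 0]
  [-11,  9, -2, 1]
J_2(-1) ⊕ J_1(1) ⊕ J_1(1)

The characteristic polynomial is
  det(x·I − A) = x^4 - 2*x^2 + 1 = (x - 1)^2*(x + 1)^2

Eigenvalues and multiplicities (the geometric multiplicity of λ is n − rank(A − λI), which equals the number of Jordan blocks for λ):
  λ = -1: algebraic multiplicity = 2, geometric multiplicity = 1
  λ = 1: algebraic multiplicity = 2, geometric multiplicity = 2

Determining the block sizes for each eigenvalue:
  λ = -1: one block (gm = 1), so the single block has size am = 2 → block sizes [2]
  λ = 1: gm = am = 2, so every block has size 1 → block sizes [1, 1]

Assembling the blocks gives a Jordan form
J =
  [-1,  1, 0, 0]
  [ 0, -1, 0, 0]
  [ 0,  0, 1, 0]
  [ 0,  0, 0, 1]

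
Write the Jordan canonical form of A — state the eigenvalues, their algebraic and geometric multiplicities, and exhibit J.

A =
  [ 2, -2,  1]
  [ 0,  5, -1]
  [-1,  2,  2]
J_3(3)

The characteristic polynomial is
  det(x·I − A) = x^3 - 9*x^2 + 27*x - 27 = (x - 3)^3

Eigenvalues and multiplicities (the geometric multiplicity of λ is n − rank(A − λI), which equals the number of Jordan blocks for λ):
  λ = 3: algebraic multiplicity = 3, geometric multiplicity = 1

Determining the block sizes for each eigenvalue:
  λ = 3: one block (gm = 1), so the single block has size am = 3 → block sizes [3]

Assembling the blocks gives a Jordan form
J =
  [3, 1, 0]
  [0, 3, 1]
  [0, 0, 3]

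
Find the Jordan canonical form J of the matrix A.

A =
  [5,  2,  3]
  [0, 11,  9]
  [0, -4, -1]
J_2(5) ⊕ J_1(5)

The characteristic polynomial is
  det(x·I − A) = x^3 - 15*x^2 + 75*x - 125 = (x - 5)^3

Eigenvalues and multiplicities (the geometric multiplicity of λ is n − rank(A − λI), which equals the number of Jordan blocks for λ):
  λ = 5: algebraic multiplicity = 3, geometric multiplicity = 2

Determining the block sizes for each eigenvalue:
  λ = 5: 2 blocks summing to 3 forces exactly one block of size 2 and the rest size 1 → block sizes [2, 1]

Assembling the blocks gives a Jordan form
J =
  [5, 1, 0]
  [0, 5, 0]
  [0, 0, 5]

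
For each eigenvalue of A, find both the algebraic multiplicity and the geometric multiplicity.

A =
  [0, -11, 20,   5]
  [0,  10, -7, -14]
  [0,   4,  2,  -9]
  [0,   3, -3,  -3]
λ = 0: alg = 1, geom = 1; λ = 3: alg = 3, geom = 1

Step 1 — factor the characteristic polynomial to read off the algebraic multiplicities:
  χ_A(x) = x*(x - 3)^3

Step 2 — compute geometric multiplicities via the rank-nullity identity g(λ) = n − rank(A − λI):
  rank(A − (0)·I) = 3, so dim ker(A − (0)·I) = n − 3 = 1
  rank(A − (3)·I) = 3, so dim ker(A − (3)·I) = n − 3 = 1

Summary:
  λ = 0: algebraic multiplicity = 1, geometric multiplicity = 1
  λ = 3: algebraic multiplicity = 3, geometric multiplicity = 1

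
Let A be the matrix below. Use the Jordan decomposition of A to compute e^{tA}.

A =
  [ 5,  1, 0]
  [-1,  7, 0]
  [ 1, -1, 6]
e^{tA} =
  [-t*exp(6*t) + exp(6*t), t*exp(6*t), 0]
  [-t*exp(6*t), t*exp(6*t) + exp(6*t), 0]
  [t*exp(6*t), -t*exp(6*t), exp(6*t)]

Strategy: write A = P · J · P⁻¹ where J is a Jordan canonical form, so e^{tA} = P · e^{tJ} · P⁻¹, and e^{tJ} can be computed block-by-block.

A has Jordan form
J =
  [6, 1, 0]
  [0, 6, 0]
  [0, 0, 6]
(up to reordering of blocks).

Per-block formulas:
  For a 1×1 block at λ = 6: exp(t · [6]) = [e^(6t)].
  For a 2×2 Jordan block J_2(6): exp(t · J_2(6)) = e^(6t)·(I + t·N), where N is the 2×2 nilpotent shift.

After assembling e^{tJ} and conjugating by P, we get:

e^{tA} =
  [-t*exp(6*t) + exp(6*t), t*exp(6*t), 0]
  [-t*exp(6*t), t*exp(6*t) + exp(6*t), 0]
  [t*exp(6*t), -t*exp(6*t), exp(6*t)]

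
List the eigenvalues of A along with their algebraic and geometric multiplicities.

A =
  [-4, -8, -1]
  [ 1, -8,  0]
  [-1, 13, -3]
λ = -5: alg = 3, geom = 1

Step 1 — factor the characteristic polynomial to read off the algebraic multiplicities:
  χ_A(x) = (x + 5)^3

Step 2 — compute geometric multiplicities via the rank-nullity identity g(λ) = n − rank(A − λI):
  rank(A − (-5)·I) = 2, so dim ker(A − (-5)·I) = n − 2 = 1

Summary:
  λ = -5: algebraic multiplicity = 3, geometric multiplicity = 1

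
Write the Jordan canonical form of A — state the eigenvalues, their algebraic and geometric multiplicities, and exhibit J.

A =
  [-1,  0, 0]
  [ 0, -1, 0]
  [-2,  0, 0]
J_1(-1) ⊕ J_1(-1) ⊕ J_1(0)

The characteristic polynomial is
  det(x·I − A) = x^3 + 2*x^2 + x = x*(x + 1)^2

Eigenvalues and multiplicities (the geometric multiplicity of λ is n − rank(A − λI), which equals the number of Jordan blocks for λ):
  λ = -1: algebraic multiplicity = 2, geometric multiplicity = 2
  λ = 0: algebraic multiplicity = 1, geometric multiplicity = 1

Determining the block sizes for each eigenvalue:
  λ = -1: gm = am = 2, so every block has size 1 → block sizes [1, 1]
  λ = 0: one block (gm = 1), so the single block has size am = 1 → block sizes [1]

Assembling the blocks gives a Jordan form
J =
  [-1,  0, 0]
  [ 0, -1, 0]
  [ 0,  0, 0]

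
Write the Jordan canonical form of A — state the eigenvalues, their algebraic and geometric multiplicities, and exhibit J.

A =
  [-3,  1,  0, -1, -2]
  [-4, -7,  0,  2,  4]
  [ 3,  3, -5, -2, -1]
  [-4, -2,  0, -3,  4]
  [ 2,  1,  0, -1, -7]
J_2(-5) ⊕ J_2(-5) ⊕ J_1(-5)

The characteristic polynomial is
  det(x·I − A) = x^5 + 25*x^4 + 250*x^3 + 1250*x^2 + 3125*x + 3125 = (x + 5)^5

Eigenvalues and multiplicities (the geometric multiplicity of λ is n − rank(A − λI), which equals the number of Jordan blocks for λ):
  λ = -5: algebraic multiplicity = 5, geometric multiplicity = 3

Determining the block sizes for each eigenvalue:
  λ = -5: with am = 5 and gm = 3, the partition is not yet determined (e.g. several partitions of 5 into 3 parts exist). Let N = A − (-5)·I. Computing rank(N^1) = 2, rank(N^2) = 0; the number of blocks of size ≥ j is rank(N^{j−1}) − rank(N^j), giving [3, 2]. So we have 2 block(s) of size 2, 1 block(s) of size 1 → block sizes [2, 2, 1]

Assembling the blocks gives a Jordan form
J =
  [-5,  1,  0,  0,  0]
  [ 0, -5,  0,  0,  0]
  [ 0,  0, -5,  1,  0]
  [ 0,  0,  0, -5,  0]
  [ 0,  0,  0,  0, -5]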